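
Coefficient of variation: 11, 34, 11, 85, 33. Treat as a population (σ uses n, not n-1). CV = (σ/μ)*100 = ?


Mean = 34.8000
SD = 27.0437
CV = (27.0437/34.8000)*100 = 77.7117%

CV = 77.7117%


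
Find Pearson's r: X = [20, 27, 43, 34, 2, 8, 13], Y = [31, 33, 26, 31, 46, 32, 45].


Mean X = 21.0000, Mean Y = 34.8571
SD X = 13.543580, SD Y = 7.039249
Cov = -72.571429
r = -72.571429/(13.543580*7.039249) = -0.7612

r = -0.7612


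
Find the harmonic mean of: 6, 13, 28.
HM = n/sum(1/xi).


Sum of reciprocals = 1/6 + 1/13 + 1/28 = 0.279304
HM = 3/0.279304 = 10.7410

HM = 10.7410


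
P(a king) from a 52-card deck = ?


4 kings in 52 cards
P = 4/52 = 0.0769

P = 0.0769


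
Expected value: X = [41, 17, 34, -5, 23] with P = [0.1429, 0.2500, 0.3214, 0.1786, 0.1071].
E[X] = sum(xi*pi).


E[X] = 41*0.1429 + 17*0.2500 + 34*0.3214 - 5*0.1786 + 23*0.1071
= 5.8589 + 4.2500 + 10.9276 - 0.8930 + 2.4633
= 22.6068

E[X] = 22.6068


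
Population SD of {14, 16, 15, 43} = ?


Mean = 22.0000
Variance = 147.5000
SD = sqrt(147.5000) = 12.1450

SD = 12.1450


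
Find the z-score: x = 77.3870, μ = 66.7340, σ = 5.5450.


z = (77.3870 - 66.7340)/5.5450
= 10.6530/5.5450
= 1.9212

z = 1.9212


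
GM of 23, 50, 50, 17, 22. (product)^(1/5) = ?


Product = 23 × 50 × 50 × 17 × 22 = 21505000
GM = 21505000^(1/5) = 29.2757

GM = 29.2757


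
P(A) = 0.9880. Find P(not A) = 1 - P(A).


P(not A) = 1 - 0.9880 = 0.0120

P(not A) = 0.0120


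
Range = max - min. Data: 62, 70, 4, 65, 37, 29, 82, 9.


Max = 82, Min = 4
Range = 82 - 4 = 78

Range = 78


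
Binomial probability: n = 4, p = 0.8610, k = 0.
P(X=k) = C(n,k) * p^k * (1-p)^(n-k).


C(4,0) = 1
p^0 = 1.000000
(1-p)^4 = 0.000373
P = 1 * 1.000000 * 0.000373 = 0.0004

P(X=0) = 0.0004


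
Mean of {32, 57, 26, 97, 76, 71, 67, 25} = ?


Sum = 32 + 57 + 26 + 97 + 76 + 71 + 67 + 25 = 451
n = 8
Mean = 451/8 = 56.3750

Mean = 56.3750


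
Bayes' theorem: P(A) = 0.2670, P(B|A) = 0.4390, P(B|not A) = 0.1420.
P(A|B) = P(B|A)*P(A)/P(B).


P(B) = P(B|A)*P(A) + P(B|A')*P(A')
= 0.4390*0.2670 + 0.1420*0.7330
= 0.117213 + 0.104086 = 0.221299
P(A|B) = 0.117213/0.221299 = 0.5297

P(A|B) = 0.5297


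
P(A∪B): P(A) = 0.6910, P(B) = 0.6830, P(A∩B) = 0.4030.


P(A∪B) = 0.6910 + 0.6830 - 0.4030
= 1.3740 - 0.4030
= 0.9710

P(A∪B) = 0.9710


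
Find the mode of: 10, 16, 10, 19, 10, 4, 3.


Frequencies: 3:1, 4:1, 10:3, 16:1, 19:1
Max frequency = 3
Mode = 10

Mode = 10


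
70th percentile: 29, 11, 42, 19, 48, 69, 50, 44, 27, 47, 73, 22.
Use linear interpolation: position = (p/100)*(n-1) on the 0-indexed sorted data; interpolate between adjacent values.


Sorted: 11, 19, 22, 27, 29, 42, 44, 47, 48, 50, 69, 73
n = 12
Index = 70/100 * 11 = 7.7000
Lower = data[7] = 47, Upper = data[8] = 48
P70 = 47 + 0.7000*(1) = 47.7000

P70 = 47.7000


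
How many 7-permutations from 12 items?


P(12,7) = 12!/5!
= 479001600/120
= 3991680

P(12,7) = 3991680


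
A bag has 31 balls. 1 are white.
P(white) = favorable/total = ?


P = 1/31 = 0.0323

P = 0.0323


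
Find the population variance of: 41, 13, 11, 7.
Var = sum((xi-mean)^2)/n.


Mean = 18.0000
Squared deviations: 529.0000, 25.0000, 49.0000, 121.0000
Sum = 724.0000
Variance = 724.0000/4 = 181.0000

Variance = 181.0000


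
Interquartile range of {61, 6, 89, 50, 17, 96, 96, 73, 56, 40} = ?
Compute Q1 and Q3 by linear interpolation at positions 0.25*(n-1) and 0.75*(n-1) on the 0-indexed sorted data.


Sorted: 6, 17, 40, 50, 56, 61, 73, 89, 96, 96
Q1 (25th %ile) = 42.5000
Q3 (75th %ile) = 85.0000
IQR = 85.0000 - 42.5000 = 42.5000

IQR = 42.5000


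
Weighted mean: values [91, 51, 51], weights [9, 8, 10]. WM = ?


Numerator = 91*9 + 51*8 + 51*10 = 1737
Denominator = 9 + 8 + 10 = 27
WM = 1737/27 = 64.3333

WM = 64.3333


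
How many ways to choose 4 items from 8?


C(8,4) = 8!/(4! × 4!)
= 40320/(24 × 24)
= 70

C(8,4) = 70


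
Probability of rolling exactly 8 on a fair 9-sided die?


Favorable outcomes (roll = 8): 1
Total outcomes = 9
P = 1/9 = 0.1111

P = 0.1111


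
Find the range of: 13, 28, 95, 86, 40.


Max = 95, Min = 13
Range = 95 - 13 = 82

Range = 82


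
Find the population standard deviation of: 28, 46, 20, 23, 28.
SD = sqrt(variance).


Mean = 29.0000
Variance = 81.6000
SD = sqrt(81.6000) = 9.0333

SD = 9.0333


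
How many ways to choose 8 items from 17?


C(17,8) = 17!/(8! × 9!)
= 355687428096000/(40320 × 362880)
= 24310

C(17,8) = 24310


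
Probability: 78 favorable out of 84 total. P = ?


P = 78/84 = 0.9286

P = 0.9286


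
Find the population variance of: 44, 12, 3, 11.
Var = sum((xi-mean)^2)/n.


Mean = 17.5000
Squared deviations: 702.2500, 30.2500, 210.2500, 42.2500
Sum = 985.0000
Variance = 985.0000/4 = 246.2500

Variance = 246.2500


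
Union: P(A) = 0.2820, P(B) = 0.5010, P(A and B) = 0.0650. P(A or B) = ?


P(A∪B) = 0.2820 + 0.5010 - 0.0650
= 0.7830 - 0.0650
= 0.7180

P(A∪B) = 0.7180


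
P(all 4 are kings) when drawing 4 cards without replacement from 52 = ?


P(all kings) = (4/52) × (3/51) × (2/50) × (1/49)
= 3.6938e-06

P = 3.6938e-06


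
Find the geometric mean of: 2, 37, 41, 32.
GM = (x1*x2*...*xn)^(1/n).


Product = 2 × 37 × 41 × 32 = 97088
GM = 97088^(1/4) = 17.6519

GM = 17.6519


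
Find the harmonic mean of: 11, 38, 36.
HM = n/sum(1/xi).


Sum of reciprocals = 1/11 + 1/38 + 1/36 = 0.145003
HM = 3/0.145003 = 20.6893

HM = 20.6893


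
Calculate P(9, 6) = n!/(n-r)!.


P(9,6) = 9!/3!
= 362880/6
= 60480

P(9,6) = 60480


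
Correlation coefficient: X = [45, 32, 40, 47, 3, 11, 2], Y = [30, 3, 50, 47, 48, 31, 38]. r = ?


Mean X = 25.7143, Mean Y = 35.2857
SD X = 18.374783, SD Y = 15.172478
Cov = -19.346939
r = -19.346939/(18.374783*15.172478) = -0.0694

r = -0.0694


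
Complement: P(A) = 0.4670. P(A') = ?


P(not A) = 1 - 0.4670 = 0.5330

P(not A) = 0.5330


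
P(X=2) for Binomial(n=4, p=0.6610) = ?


C(4,2) = 6
p^2 = 0.436921
(1-p)^2 = 0.114921
P = 6 * 0.436921 * 0.114921 = 0.3013

P(X=2) = 0.3013


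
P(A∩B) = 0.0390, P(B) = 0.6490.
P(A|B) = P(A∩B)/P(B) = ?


P(A|B) = 0.0390/0.6490 = 0.0601

P(A|B) = 0.0601


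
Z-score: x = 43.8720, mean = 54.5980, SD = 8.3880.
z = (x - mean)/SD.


z = (43.8720 - 54.5980)/8.3880
= -10.7260/8.3880
= -1.2787

z = -1.2787


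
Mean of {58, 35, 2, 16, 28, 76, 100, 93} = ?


Sum = 58 + 35 + 2 + 16 + 28 + 76 + 100 + 93 = 408
n = 8
Mean = 408/8 = 51.0000

Mean = 51.0000


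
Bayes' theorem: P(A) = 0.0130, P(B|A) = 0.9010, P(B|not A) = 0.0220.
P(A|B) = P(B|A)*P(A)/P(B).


P(B) = P(B|A)*P(A) + P(B|A')*P(A')
= 0.9010*0.0130 + 0.0220*0.9870
= 0.011713 + 0.021714 = 0.033427
P(A|B) = 0.011713/0.033427 = 0.3504

P(A|B) = 0.3504


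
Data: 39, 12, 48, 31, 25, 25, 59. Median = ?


Sorted: 12, 25, 25, 31, 39, 48, 59
n = 7 (odd)
Middle value = 31

Median = 31


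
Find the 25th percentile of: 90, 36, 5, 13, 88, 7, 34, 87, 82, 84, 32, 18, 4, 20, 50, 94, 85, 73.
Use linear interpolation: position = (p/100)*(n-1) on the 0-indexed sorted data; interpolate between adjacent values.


Sorted: 4, 5, 7, 13, 18, 20, 32, 34, 36, 50, 73, 82, 84, 85, 87, 88, 90, 94
n = 18
Index = 25/100 * 17 = 4.2500
Lower = data[4] = 18, Upper = data[5] = 20
P25 = 18 + 0.2500*(2) = 18.5000

P25 = 18.5000


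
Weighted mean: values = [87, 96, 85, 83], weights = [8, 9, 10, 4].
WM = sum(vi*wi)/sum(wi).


Numerator = 87*8 + 96*9 + 85*10 + 83*4 = 2742
Denominator = 8 + 9 + 10 + 4 = 31
WM = 2742/31 = 88.4516

WM = 88.4516


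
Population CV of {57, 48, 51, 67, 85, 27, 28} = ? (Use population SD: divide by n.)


Mean = 51.8571
SD = 19.1119
CV = (19.1119/51.8571)*100 = 36.8549%

CV = 36.8549%


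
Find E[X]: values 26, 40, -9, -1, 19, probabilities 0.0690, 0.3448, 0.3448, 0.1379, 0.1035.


E[X] = 26*0.0690 + 40*0.3448 - 9*0.3448 - 1*0.1379 + 19*0.1035
= 1.7940 + 13.7920 - 3.1032 - 0.1379 + 1.9665
= 14.3114

E[X] = 14.3114


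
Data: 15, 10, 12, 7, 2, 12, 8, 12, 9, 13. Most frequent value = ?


Frequencies: 2:1, 7:1, 8:1, 9:1, 10:1, 12:3, 13:1, 15:1
Max frequency = 3
Mode = 12

Mode = 12


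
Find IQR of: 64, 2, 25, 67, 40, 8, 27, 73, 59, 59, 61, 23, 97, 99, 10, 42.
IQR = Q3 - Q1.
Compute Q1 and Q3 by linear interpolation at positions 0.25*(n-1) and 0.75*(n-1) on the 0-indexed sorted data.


Sorted: 2, 8, 10, 23, 25, 27, 40, 42, 59, 59, 61, 64, 67, 73, 97, 99
Q1 (25th %ile) = 24.5000
Q3 (75th %ile) = 64.7500
IQR = 64.7500 - 24.5000 = 40.2500

IQR = 40.2500


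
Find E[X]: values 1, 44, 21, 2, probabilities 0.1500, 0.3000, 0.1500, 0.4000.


E[X] = 1*0.1500 + 44*0.3000 + 21*0.1500 + 2*0.4000
= 0.1500 + 13.2000 + 3.1500 + 0.8000
= 17.3000

E[X] = 17.3000


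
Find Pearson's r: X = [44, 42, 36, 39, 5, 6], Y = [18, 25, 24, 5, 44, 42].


Mean X = 28.6667, Mean Y = 26.3333
SD X = 16.569718, SD Y = 13.474255
Cov = -192.722222
r = -192.722222/(16.569718*13.474255) = -0.8632

r = -0.8632


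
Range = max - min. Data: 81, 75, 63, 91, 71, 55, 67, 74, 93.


Max = 93, Min = 55
Range = 93 - 55 = 38

Range = 38


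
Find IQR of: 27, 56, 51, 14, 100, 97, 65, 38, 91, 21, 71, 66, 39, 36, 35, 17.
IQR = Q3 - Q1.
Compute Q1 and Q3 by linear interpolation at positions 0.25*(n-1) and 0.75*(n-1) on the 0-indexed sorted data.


Sorted: 14, 17, 21, 27, 35, 36, 38, 39, 51, 56, 65, 66, 71, 91, 97, 100
Q1 (25th %ile) = 33.0000
Q3 (75th %ile) = 67.2500
IQR = 67.2500 - 33.0000 = 34.2500

IQR = 34.2500


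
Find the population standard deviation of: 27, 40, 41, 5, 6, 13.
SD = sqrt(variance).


Mean = 22.0000
Variance = 222.6667
SD = sqrt(222.6667) = 14.9220

SD = 14.9220


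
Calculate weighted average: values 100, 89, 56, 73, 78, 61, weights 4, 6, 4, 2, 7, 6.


Numerator = 100*4 + 89*6 + 56*4 + 73*2 + 78*7 + 61*6 = 2216
Denominator = 4 + 6 + 4 + 2 + 7 + 6 = 29
WM = 2216/29 = 76.4138

WM = 76.4138


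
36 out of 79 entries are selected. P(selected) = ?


P = 36/79 = 0.4557

P = 0.4557


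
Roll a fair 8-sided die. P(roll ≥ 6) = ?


Favorable outcomes (roll ≥ 6): 3
Total outcomes = 8
P = 3/8 = 0.3750

P = 0.3750


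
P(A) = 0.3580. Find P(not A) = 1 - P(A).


P(not A) = 1 - 0.3580 = 0.6420

P(not A) = 0.6420


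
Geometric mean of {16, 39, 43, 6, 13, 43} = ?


Product = 16 × 39 × 43 × 6 × 13 × 43 = 89994528
GM = 89994528^(1/6) = 21.1691

GM = 21.1691


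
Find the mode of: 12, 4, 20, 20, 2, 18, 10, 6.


Frequencies: 2:1, 4:1, 6:1, 10:1, 12:1, 18:1, 20:2
Max frequency = 2
Mode = 20

Mode = 20


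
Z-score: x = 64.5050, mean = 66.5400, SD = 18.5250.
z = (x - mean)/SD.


z = (64.5050 - 66.5400)/18.5250
= -2.0350/18.5250
= -0.1099

z = -0.1099


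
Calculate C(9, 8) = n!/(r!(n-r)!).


C(9,8) = 9!/(8! × 1!)
= 362880/(40320 × 1)
= 9

C(9,8) = 9


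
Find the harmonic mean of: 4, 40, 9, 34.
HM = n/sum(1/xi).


Sum of reciprocals = 1/4 + 1/40 + 1/9 + 1/34 = 0.415523
HM = 4/0.415523 = 9.6264

HM = 9.6264


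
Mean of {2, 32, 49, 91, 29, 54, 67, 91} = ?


Sum = 2 + 32 + 49 + 91 + 29 + 54 + 67 + 91 = 415
n = 8
Mean = 415/8 = 51.8750

Mean = 51.8750


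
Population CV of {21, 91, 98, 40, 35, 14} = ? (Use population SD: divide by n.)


Mean = 49.8333
SD = 32.7791
CV = (32.7791/49.8333)*100 = 65.7775%

CV = 65.7775%


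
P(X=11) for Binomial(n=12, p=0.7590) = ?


C(12,11) = 12
p^11 = 0.048157
(1-p)^1 = 0.241000
P = 12 * 0.048157 * 0.241000 = 0.1393

P(X=11) = 0.1393


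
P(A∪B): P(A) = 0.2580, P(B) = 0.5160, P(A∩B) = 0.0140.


P(A∪B) = 0.2580 + 0.5160 - 0.0140
= 0.7740 - 0.0140
= 0.7600

P(A∪B) = 0.7600


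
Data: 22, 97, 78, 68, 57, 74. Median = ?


Sorted: 22, 57, 68, 74, 78, 97
n = 6 (even)
Middle values: 68 and 74
Median = (68+74)/2 = 71.0000

Median = 71.0000


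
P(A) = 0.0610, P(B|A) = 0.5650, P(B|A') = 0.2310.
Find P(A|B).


P(B) = P(B|A)*P(A) + P(B|A')*P(A')
= 0.5650*0.0610 + 0.2310*0.9390
= 0.034465 + 0.216909 = 0.251374
P(A|B) = 0.034465/0.251374 = 0.1371

P(A|B) = 0.1371


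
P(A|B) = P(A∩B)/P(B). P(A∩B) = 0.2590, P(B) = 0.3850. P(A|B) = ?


P(A|B) = 0.2590/0.3850 = 0.6727

P(A|B) = 0.6727


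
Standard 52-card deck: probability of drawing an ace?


4 aces in 52 cards
P = 4/52 = 0.0769

P = 0.0769


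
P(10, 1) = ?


P(10,1) = 10!/9!
= 3628800/362880
= 10

P(10,1) = 10


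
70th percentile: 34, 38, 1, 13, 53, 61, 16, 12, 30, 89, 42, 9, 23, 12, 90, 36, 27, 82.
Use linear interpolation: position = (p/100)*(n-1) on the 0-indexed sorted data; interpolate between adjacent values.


Sorted: 1, 9, 12, 12, 13, 16, 23, 27, 30, 34, 36, 38, 42, 53, 61, 82, 89, 90
n = 18
Index = 70/100 * 17 = 11.9000
Lower = data[11] = 38, Upper = data[12] = 42
P70 = 38 + 0.9000*(4) = 41.6000

P70 = 41.6000


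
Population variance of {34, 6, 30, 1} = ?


Mean = 17.7500
Squared deviations: 264.0625, 138.0625, 150.0625, 280.5625
Sum = 832.7500
Variance = 832.7500/4 = 208.1875

Variance = 208.1875


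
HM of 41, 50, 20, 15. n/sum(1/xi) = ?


Sum of reciprocals = 1/41 + 1/50 + 1/20 + 1/15 = 0.161057
HM = 4/0.161057 = 24.8359

HM = 24.8359


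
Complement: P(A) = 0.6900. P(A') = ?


P(not A) = 1 - 0.6900 = 0.3100

P(not A) = 0.3100


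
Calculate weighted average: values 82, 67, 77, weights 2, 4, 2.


Numerator = 82*2 + 67*4 + 77*2 = 586
Denominator = 2 + 4 + 2 = 8
WM = 586/8 = 73.2500

WM = 73.2500


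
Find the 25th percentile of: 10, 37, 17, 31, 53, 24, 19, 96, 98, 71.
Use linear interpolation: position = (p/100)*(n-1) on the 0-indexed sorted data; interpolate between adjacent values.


Sorted: 10, 17, 19, 24, 31, 37, 53, 71, 96, 98
n = 10
Index = 25/100 * 9 = 2.2500
Lower = data[2] = 19, Upper = data[3] = 24
P25 = 19 + 0.2500*(5) = 20.2500

P25 = 20.2500


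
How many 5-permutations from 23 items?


P(23,5) = 23!/18!
= 25852016738884976640000/6402373705728000
= 4037880

P(23,5) = 4037880


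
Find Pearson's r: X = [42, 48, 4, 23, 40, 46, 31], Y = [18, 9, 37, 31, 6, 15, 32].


Mean X = 33.4286, Mean Y = 21.1429
SD X = 14.480106, SD Y = 11.281193
Cov = -139.489796
r = -139.489796/(14.480106*11.281193) = -0.8539

r = -0.8539


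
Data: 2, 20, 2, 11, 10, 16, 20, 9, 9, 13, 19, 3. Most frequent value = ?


Frequencies: 2:2, 3:1, 9:2, 10:1, 11:1, 13:1, 16:1, 19:1, 20:2
Max frequency = 2
Mode = 2, 9, 20

Mode = 2, 9, 20


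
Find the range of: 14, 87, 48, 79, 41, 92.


Max = 92, Min = 14
Range = 92 - 14 = 78

Range = 78


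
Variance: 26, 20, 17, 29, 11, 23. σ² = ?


Mean = 21.0000
Squared deviations: 25.0000, 1.0000, 16.0000, 64.0000, 100.0000, 4.0000
Sum = 210.0000
Variance = 210.0000/6 = 35.0000

Variance = 35.0000


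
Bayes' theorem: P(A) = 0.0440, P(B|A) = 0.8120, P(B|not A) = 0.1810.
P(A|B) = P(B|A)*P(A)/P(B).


P(B) = P(B|A)*P(A) + P(B|A')*P(A')
= 0.8120*0.0440 + 0.1810*0.9560
= 0.035728 + 0.173036 = 0.208764
P(A|B) = 0.035728/0.208764 = 0.1711

P(A|B) = 0.1711


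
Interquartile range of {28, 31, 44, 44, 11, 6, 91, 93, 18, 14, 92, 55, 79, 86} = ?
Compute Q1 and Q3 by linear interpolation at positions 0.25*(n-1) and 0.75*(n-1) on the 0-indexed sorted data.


Sorted: 6, 11, 14, 18, 28, 31, 44, 44, 55, 79, 86, 91, 92, 93
Q1 (25th %ile) = 20.5000
Q3 (75th %ile) = 84.2500
IQR = 84.2500 - 20.5000 = 63.7500

IQR = 63.7500


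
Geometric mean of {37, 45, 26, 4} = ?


Product = 37 × 45 × 26 × 4 = 173160
GM = 173160^(1/4) = 20.3991

GM = 20.3991


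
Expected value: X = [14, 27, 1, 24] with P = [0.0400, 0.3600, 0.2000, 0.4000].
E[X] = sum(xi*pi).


E[X] = 14*0.0400 + 27*0.3600 + 1*0.2000 + 24*0.4000
= 0.5600 + 9.7200 + 0.2000 + 9.6000
= 20.0800

E[X] = 20.0800


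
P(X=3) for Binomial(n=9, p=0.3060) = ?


C(9,3) = 84
p^3 = 0.028653
(1-p)^6 = 0.111727
P = 84 * 0.028653 * 0.111727 = 0.2689

P(X=3) = 0.2689


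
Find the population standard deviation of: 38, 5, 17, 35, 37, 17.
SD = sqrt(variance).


Mean = 24.8333
Variance = 156.8056
SD = sqrt(156.8056) = 12.5222

SD = 12.5222


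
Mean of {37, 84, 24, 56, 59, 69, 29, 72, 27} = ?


Sum = 37 + 84 + 24 + 56 + 59 + 69 + 29 + 72 + 27 = 457
n = 9
Mean = 457/9 = 50.7778

Mean = 50.7778


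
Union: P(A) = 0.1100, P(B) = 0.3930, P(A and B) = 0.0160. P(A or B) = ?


P(A∪B) = 0.1100 + 0.3930 - 0.0160
= 0.5030 - 0.0160
= 0.4870

P(A∪B) = 0.4870


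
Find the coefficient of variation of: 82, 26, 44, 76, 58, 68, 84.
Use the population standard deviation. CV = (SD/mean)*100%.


Mean = 62.5714
SD = 19.8196
CV = (19.8196/62.5714)*100 = 31.6752%

CV = 31.6752%


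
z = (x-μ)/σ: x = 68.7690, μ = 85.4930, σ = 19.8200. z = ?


z = (68.7690 - 85.4930)/19.8200
= -16.7240/19.8200
= -0.8438

z = -0.8438


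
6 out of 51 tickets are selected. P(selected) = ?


P = 6/51 = 0.1176

P = 0.1176


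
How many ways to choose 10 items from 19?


C(19,10) = 19!/(10! × 9!)
= 121645100408832000/(3628800 × 362880)
= 92378

C(19,10) = 92378


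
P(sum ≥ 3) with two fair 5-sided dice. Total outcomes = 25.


Total outcomes = 5×5 = 25
Favorable (sum ≥ 3): 24
P = 24/25 = 0.9600

P = 0.9600


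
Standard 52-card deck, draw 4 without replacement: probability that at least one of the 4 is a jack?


P(at least one) = 1 - P(none)
P(none) = (48/52) × (47/51) × (46/50) × (45/49) = 0.718737
P(at least one) = 1 - 0.718737 = 0.2813

P = 0.2813


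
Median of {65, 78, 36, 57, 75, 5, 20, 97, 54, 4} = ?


Sorted: 4, 5, 20, 36, 54, 57, 65, 75, 78, 97
n = 10 (even)
Middle values: 54 and 57
Median = (54+57)/2 = 55.5000

Median = 55.5000


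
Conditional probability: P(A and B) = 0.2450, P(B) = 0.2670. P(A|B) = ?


P(A|B) = 0.2450/0.2670 = 0.9176

P(A|B) = 0.9176


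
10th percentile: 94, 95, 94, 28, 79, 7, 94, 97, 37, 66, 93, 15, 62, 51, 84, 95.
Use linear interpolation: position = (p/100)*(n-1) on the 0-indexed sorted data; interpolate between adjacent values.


Sorted: 7, 15, 28, 37, 51, 62, 66, 79, 84, 93, 94, 94, 94, 95, 95, 97
n = 16
Index = 10/100 * 15 = 1.5000
Lower = data[1] = 15, Upper = data[2] = 28
P10 = 15 + 0.5000*(13) = 21.5000

P10 = 21.5000


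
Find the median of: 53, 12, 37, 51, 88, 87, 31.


Sorted: 12, 31, 37, 51, 53, 87, 88
n = 7 (odd)
Middle value = 51

Median = 51


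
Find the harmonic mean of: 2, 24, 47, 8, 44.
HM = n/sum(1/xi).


Sum of reciprocals = 1/2 + 1/24 + 1/47 + 1/8 + 1/44 = 0.710671
HM = 5/0.710671 = 7.0356

HM = 7.0356


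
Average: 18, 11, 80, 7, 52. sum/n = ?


Sum = 18 + 11 + 80 + 7 + 52 = 168
n = 5
Mean = 168/5 = 33.6000

Mean = 33.6000


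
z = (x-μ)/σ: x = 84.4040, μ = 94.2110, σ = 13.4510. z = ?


z = (84.4040 - 94.2110)/13.4510
= -9.8070/13.4510
= -0.7291

z = -0.7291


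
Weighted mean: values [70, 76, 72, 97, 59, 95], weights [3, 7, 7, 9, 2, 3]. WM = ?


Numerator = 70*3 + 76*7 + 72*7 + 97*9 + 59*2 + 95*3 = 2522
Denominator = 3 + 7 + 7 + 9 + 2 + 3 = 31
WM = 2522/31 = 81.3548

WM = 81.3548


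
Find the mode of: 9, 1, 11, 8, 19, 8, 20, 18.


Frequencies: 1:1, 8:2, 9:1, 11:1, 18:1, 19:1, 20:1
Max frequency = 2
Mode = 8

Mode = 8


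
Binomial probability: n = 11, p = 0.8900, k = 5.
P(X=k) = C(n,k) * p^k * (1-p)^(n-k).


C(11,5) = 462
p^5 = 0.558406
(1-p)^6 = 1.771561e-06
P = 462 * 0.558406 * 1.771561e-06 = 0.0005

P(X=5) = 0.0005


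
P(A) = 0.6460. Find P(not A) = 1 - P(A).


P(not A) = 1 - 0.6460 = 0.3540

P(not A) = 0.3540


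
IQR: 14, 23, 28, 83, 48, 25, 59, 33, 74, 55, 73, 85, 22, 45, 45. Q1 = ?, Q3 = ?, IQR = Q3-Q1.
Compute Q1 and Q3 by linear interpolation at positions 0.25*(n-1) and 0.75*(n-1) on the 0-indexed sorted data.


Sorted: 14, 22, 23, 25, 28, 33, 45, 45, 48, 55, 59, 73, 74, 83, 85
Q1 (25th %ile) = 26.5000
Q3 (75th %ile) = 66.0000
IQR = 66.0000 - 26.5000 = 39.5000

IQR = 39.5000


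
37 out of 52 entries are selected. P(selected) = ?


P = 37/52 = 0.7115

P = 0.7115


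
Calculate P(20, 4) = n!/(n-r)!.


P(20,4) = 20!/16!
= 2432902008176640000/20922789888000
= 116280

P(20,4) = 116280


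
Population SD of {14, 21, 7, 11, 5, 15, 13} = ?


Mean = 12.2857
Variance = 24.2041
SD = sqrt(24.2041) = 4.9198

SD = 4.9198


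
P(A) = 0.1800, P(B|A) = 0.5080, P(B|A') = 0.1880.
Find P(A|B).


P(B) = P(B|A)*P(A) + P(B|A')*P(A')
= 0.5080*0.1800 + 0.1880*0.8200
= 0.091440 + 0.154160 = 0.245600
P(A|B) = 0.091440/0.245600 = 0.3723

P(A|B) = 0.3723


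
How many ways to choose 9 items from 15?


C(15,9) = 15!/(9! × 6!)
= 1307674368000/(362880 × 720)
= 5005

C(15,9) = 5005


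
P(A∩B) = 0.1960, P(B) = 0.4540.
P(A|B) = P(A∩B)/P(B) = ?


P(A|B) = 0.1960/0.4540 = 0.4317

P(A|B) = 0.4317


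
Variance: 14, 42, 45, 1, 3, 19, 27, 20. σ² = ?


Mean = 21.3750
Squared deviations: 54.3906, 425.3906, 558.1406, 415.1406, 337.6406, 5.6406, 31.6406, 1.8906
Sum = 1829.8750
Variance = 1829.8750/8 = 228.7344

Variance = 228.7344


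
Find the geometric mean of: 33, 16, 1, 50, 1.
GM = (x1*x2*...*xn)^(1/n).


Product = 33 × 16 × 1 × 50 × 1 = 26400
GM = 26400^(1/5) = 7.6616

GM = 7.6616


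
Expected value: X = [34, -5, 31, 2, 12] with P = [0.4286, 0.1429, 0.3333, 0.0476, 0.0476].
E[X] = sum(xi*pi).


E[X] = 34*0.4286 - 5*0.1429 + 31*0.3333 + 2*0.0476 + 12*0.0476
= 14.5724 - 0.7145 + 10.3323 + 0.0952 + 0.5712
= 24.8566

E[X] = 24.8566


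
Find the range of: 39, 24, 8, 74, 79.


Max = 79, Min = 8
Range = 79 - 8 = 71

Range = 71


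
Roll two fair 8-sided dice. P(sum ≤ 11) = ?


Total outcomes = 8×8 = 64
Favorable (sum ≤ 11): 49
P = 49/64 = 0.7656

P = 0.7656


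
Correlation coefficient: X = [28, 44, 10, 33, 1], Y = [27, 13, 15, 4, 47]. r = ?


Mean X = 23.2000, Mean Y = 21.2000
SD X = 15.612815, SD Y = 14.837790
Cov = -160.440000
r = -160.440000/(15.612815*14.837790) = -0.6926

r = -0.6926


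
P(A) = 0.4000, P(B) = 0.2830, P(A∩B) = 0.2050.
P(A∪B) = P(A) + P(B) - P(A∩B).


P(A∪B) = 0.4000 + 0.2830 - 0.2050
= 0.6830 - 0.2050
= 0.4780

P(A∪B) = 0.4780


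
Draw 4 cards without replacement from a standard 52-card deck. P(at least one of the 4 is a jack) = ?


P(at least one) = 1 - P(none)
P(none) = (48/52) × (47/51) × (46/50) × (45/49) = 0.718737
P(at least one) = 1 - 0.718737 = 0.2813

P = 0.2813


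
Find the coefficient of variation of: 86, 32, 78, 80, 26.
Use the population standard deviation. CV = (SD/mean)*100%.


Mean = 60.4000
SD = 25.8426
CV = (25.8426/60.4000)*100 = 42.7858%

CV = 42.7858%


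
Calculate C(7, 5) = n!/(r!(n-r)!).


C(7,5) = 7!/(5! × 2!)
= 5040/(120 × 2)
= 21

C(7,5) = 21


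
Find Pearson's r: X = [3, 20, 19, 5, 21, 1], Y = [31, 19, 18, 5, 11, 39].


Mean X = 11.5000, Mean Y = 20.5000
SD X = 8.597480, SD Y = 11.485498
Cov = -50.750000
r = -50.750000/(8.597480*11.485498) = -0.5139

r = -0.5139


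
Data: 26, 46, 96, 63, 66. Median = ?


Sorted: 26, 46, 63, 66, 96
n = 5 (odd)
Middle value = 63

Median = 63


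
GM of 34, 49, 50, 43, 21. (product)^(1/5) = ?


Product = 34 × 49 × 50 × 43 × 21 = 75219900
GM = 75219900^(1/5) = 37.6068

GM = 37.6068


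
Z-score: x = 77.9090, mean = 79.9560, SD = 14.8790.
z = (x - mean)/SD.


z = (77.9090 - 79.9560)/14.8790
= -2.0470/14.8790
= -0.1376

z = -0.1376


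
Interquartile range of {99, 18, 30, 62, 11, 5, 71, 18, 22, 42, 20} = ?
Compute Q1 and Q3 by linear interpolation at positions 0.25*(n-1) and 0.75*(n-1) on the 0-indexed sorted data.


Sorted: 5, 11, 18, 18, 20, 22, 30, 42, 62, 71, 99
Q1 (25th %ile) = 18.0000
Q3 (75th %ile) = 52.0000
IQR = 52.0000 - 18.0000 = 34.0000

IQR = 34.0000


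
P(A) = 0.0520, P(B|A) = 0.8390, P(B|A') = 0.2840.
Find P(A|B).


P(B) = P(B|A)*P(A) + P(B|A')*P(A')
= 0.8390*0.0520 + 0.2840*0.9480
= 0.043628 + 0.269232 = 0.312860
P(A|B) = 0.043628/0.312860 = 0.1394

P(A|B) = 0.1394


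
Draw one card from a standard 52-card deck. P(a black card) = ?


26 black cards in 52 cards
P = 26/52 = 0.5000

P = 0.5000


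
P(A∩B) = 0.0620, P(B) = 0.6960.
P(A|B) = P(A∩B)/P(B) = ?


P(A|B) = 0.0620/0.6960 = 0.0891

P(A|B) = 0.0891


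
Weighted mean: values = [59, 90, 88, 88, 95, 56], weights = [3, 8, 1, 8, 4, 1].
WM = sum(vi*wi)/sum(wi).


Numerator = 59*3 + 90*8 + 88*1 + 88*8 + 95*4 + 56*1 = 2125
Denominator = 3 + 8 + 1 + 8 + 4 + 1 = 25
WM = 2125/25 = 85.0000

WM = 85.0000


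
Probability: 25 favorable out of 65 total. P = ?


P = 25/65 = 0.3846

P = 0.3846


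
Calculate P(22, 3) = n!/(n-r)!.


P(22,3) = 22!/19!
= 1124000727777607680000/121645100408832000
= 9240

P(22,3) = 9240


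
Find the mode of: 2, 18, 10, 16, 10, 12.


Frequencies: 2:1, 10:2, 12:1, 16:1, 18:1
Max frequency = 2
Mode = 10

Mode = 10


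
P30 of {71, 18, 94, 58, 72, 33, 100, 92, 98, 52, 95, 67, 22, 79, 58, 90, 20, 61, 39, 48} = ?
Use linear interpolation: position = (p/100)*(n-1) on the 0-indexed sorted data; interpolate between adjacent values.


Sorted: 18, 20, 22, 33, 39, 48, 52, 58, 58, 61, 67, 71, 72, 79, 90, 92, 94, 95, 98, 100
n = 20
Index = 30/100 * 19 = 5.7000
Lower = data[5] = 48, Upper = data[6] = 52
P30 = 48 + 0.7000*(4) = 50.8000

P30 = 50.8000


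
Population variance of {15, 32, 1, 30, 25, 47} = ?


Mean = 25.0000
Squared deviations: 100.0000, 49.0000, 576.0000, 25.0000, 0, 484.0000
Sum = 1234.0000
Variance = 1234.0000/6 = 205.6667

Variance = 205.6667


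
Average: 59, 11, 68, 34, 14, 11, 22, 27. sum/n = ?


Sum = 59 + 11 + 68 + 34 + 14 + 11 + 22 + 27 = 246
n = 8
Mean = 246/8 = 30.7500

Mean = 30.7500


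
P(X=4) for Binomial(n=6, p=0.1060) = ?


C(6,4) = 15
p^4 = 0.000126
(1-p)^2 = 0.799236
P = 15 * 0.000126 * 0.799236 = 0.0015

P(X=4) = 0.0015


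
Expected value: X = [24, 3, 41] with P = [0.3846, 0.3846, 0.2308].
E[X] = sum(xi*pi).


E[X] = 24*0.3846 + 3*0.3846 + 41*0.2308
= 9.2304 + 1.1538 + 9.4628
= 19.8470

E[X] = 19.8470


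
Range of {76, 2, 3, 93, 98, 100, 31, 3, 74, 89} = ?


Max = 100, Min = 2
Range = 100 - 2 = 98

Range = 98


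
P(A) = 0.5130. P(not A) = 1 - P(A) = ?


P(not A) = 1 - 0.5130 = 0.4870

P(not A) = 0.4870


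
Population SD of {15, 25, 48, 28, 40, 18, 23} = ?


Mean = 28.1429
Variance = 120.9796
SD = sqrt(120.9796) = 10.9991

SD = 10.9991


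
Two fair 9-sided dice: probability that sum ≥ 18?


Total outcomes = 9×9 = 81
Favorable (sum ≥ 18): 1
P = 1/81 = 0.0123

P = 0.0123


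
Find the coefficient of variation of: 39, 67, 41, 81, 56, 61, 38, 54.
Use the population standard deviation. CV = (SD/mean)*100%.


Mean = 54.6250
SD = 14.1327
CV = (14.1327/54.6250)*100 = 25.8723%

CV = 25.8723%


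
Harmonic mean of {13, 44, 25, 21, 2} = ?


Sum of reciprocals = 1/13 + 1/44 + 1/25 + 1/21 + 1/2 = 0.687269
HM = 5/0.687269 = 7.2752

HM = 7.2752


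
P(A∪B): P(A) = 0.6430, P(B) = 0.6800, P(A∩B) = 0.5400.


P(A∪B) = 0.6430 + 0.6800 - 0.5400
= 1.3230 - 0.5400
= 0.7830

P(A∪B) = 0.7830


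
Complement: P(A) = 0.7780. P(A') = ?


P(not A) = 1 - 0.7780 = 0.2220

P(not A) = 0.2220


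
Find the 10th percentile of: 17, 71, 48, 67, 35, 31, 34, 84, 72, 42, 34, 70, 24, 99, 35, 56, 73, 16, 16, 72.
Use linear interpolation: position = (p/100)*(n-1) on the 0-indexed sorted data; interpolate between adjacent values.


Sorted: 16, 16, 17, 24, 31, 34, 34, 35, 35, 42, 48, 56, 67, 70, 71, 72, 72, 73, 84, 99
n = 20
Index = 10/100 * 19 = 1.9000
Lower = data[1] = 16, Upper = data[2] = 17
P10 = 16 + 0.9000*(1) = 16.9000

P10 = 16.9000


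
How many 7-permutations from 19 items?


P(19,7) = 19!/12!
= 121645100408832000/479001600
= 253955520

P(19,7) = 253955520


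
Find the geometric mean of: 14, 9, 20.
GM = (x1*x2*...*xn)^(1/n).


Product = 14 × 9 × 20 = 2520
GM = 2520^(1/3) = 13.6082

GM = 13.6082


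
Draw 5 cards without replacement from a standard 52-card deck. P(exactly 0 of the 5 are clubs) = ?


Hypergeometric: P(X=0) = C(13,0)·C(39,5) / C(52,5)
= 1 × 575757 / 2598960
= 575757/2598960 = 0.2215

P = 0.2215


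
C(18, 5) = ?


C(18,5) = 18!/(5! × 13!)
= 6402373705728000/(120 × 6227020800)
= 8568

C(18,5) = 8568


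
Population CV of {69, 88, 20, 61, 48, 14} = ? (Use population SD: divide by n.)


Mean = 50.0000
SD = 26.2234
CV = (26.2234/50.0000)*100 = 52.4468%

CV = 52.4468%


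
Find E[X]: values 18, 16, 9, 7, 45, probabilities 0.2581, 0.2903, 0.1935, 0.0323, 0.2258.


E[X] = 18*0.2581 + 16*0.2903 + 9*0.1935 + 7*0.0323 + 45*0.2258
= 4.6458 + 4.6448 + 1.7415 + 0.2261 + 10.1610
= 21.4192

E[X] = 21.4192


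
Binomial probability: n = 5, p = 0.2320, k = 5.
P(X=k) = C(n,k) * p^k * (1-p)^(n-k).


C(5,5) = 1
p^5 = 0.000672
(1-p)^0 = 1.000000
P = 1 * 0.000672 * 1.000000 = 0.0007

P(X=5) = 0.0007


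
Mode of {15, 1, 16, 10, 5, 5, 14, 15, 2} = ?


Frequencies: 1:1, 2:1, 5:2, 10:1, 14:1, 15:2, 16:1
Max frequency = 2
Mode = 5, 15

Mode = 5, 15


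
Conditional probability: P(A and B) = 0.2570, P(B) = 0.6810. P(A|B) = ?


P(A|B) = 0.2570/0.6810 = 0.3774

P(A|B) = 0.3774


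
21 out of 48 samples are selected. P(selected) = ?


P = 21/48 = 0.4375

P = 0.4375


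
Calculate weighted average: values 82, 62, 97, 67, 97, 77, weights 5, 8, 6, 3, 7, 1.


Numerator = 82*5 + 62*8 + 97*6 + 67*3 + 97*7 + 77*1 = 2445
Denominator = 5 + 8 + 6 + 3 + 7 + 1 = 30
WM = 2445/30 = 81.5000

WM = 81.5000


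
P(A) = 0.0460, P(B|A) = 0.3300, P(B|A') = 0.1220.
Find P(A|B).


P(B) = P(B|A)*P(A) + P(B|A')*P(A')
= 0.3300*0.0460 + 0.1220*0.9540
= 0.015180 + 0.116388 = 0.131568
P(A|B) = 0.015180/0.131568 = 0.1154

P(A|B) = 0.1154


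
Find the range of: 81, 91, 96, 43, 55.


Max = 96, Min = 43
Range = 96 - 43 = 53

Range = 53


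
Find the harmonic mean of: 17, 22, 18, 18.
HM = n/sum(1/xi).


Sum of reciprocals = 1/17 + 1/22 + 1/18 + 1/18 = 0.215389
HM = 4/0.215389 = 18.5710

HM = 18.5710


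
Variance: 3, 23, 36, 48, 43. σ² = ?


Mean = 30.6000
Squared deviations: 761.7600, 57.7600, 29.1600, 302.7600, 153.7600
Sum = 1305.2000
Variance = 1305.2000/5 = 261.0400

Variance = 261.0400


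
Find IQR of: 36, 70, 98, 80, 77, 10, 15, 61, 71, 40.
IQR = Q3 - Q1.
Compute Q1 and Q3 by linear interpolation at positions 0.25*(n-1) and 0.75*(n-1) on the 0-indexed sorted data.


Sorted: 10, 15, 36, 40, 61, 70, 71, 77, 80, 98
Q1 (25th %ile) = 37.0000
Q3 (75th %ile) = 75.5000
IQR = 75.5000 - 37.0000 = 38.5000

IQR = 38.5000


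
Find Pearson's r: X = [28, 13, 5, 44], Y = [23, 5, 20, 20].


Mean X = 22.5000, Mean Y = 17.0000
SD X = 14.908052, SD Y = 7.035624
Cov = 39.750000
r = 39.750000/(14.908052*7.035624) = 0.3790

r = 0.3790


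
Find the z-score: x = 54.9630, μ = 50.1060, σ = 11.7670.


z = (54.9630 - 50.1060)/11.7670
= 4.8570/11.7670
= 0.4128

z = 0.4128


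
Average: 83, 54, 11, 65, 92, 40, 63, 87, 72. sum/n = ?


Sum = 83 + 54 + 11 + 65 + 92 + 40 + 63 + 87 + 72 = 567
n = 9
Mean = 567/9 = 63.0000

Mean = 63.0000


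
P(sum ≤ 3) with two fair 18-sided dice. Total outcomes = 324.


Total outcomes = 18×18 = 324
Favorable (sum ≤ 3): 3
P = 3/324 = 0.0093

P = 0.0093


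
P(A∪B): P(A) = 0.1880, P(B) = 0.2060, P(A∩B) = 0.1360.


P(A∪B) = 0.1880 + 0.2060 - 0.1360
= 0.3940 - 0.1360
= 0.2580

P(A∪B) = 0.2580


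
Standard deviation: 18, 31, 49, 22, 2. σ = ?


Mean = 24.4000
Variance = 239.4400
SD = sqrt(239.4400) = 15.4738

SD = 15.4738


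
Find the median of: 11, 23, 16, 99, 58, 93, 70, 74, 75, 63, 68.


Sorted: 11, 16, 23, 58, 63, 68, 70, 74, 75, 93, 99
n = 11 (odd)
Middle value = 68

Median = 68


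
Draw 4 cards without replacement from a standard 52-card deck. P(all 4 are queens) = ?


P(all queens) = (4/52) × (3/51) × (2/50) × (1/49)
= 3.6938e-06

P = 3.6938e-06


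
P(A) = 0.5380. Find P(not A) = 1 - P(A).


P(not A) = 1 - 0.5380 = 0.4620

P(not A) = 0.4620


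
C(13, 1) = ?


C(13,1) = 13!/(1! × 12!)
= 6227020800/(1 × 479001600)
= 13

C(13,1) = 13


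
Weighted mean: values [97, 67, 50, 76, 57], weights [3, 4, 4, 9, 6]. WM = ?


Numerator = 97*3 + 67*4 + 50*4 + 76*9 + 57*6 = 1785
Denominator = 3 + 4 + 4 + 9 + 6 = 26
WM = 1785/26 = 68.6538

WM = 68.6538


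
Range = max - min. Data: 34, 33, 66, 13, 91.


Max = 91, Min = 13
Range = 91 - 13 = 78

Range = 78


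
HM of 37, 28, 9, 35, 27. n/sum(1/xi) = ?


Sum of reciprocals = 1/37 + 1/28 + 1/9 + 1/35 + 1/27 = 0.239461
HM = 5/0.239461 = 20.8802

HM = 20.8802


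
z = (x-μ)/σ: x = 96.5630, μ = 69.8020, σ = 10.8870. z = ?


z = (96.5630 - 69.8020)/10.8870
= 26.7610/10.8870
= 2.4581

z = 2.4581


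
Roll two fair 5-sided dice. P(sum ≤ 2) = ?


Total outcomes = 5×5 = 25
Favorable (sum ≤ 2): 1
P = 1/25 = 0.0400

P = 0.0400


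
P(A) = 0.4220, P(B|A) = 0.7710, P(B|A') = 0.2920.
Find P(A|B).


P(B) = P(B|A)*P(A) + P(B|A')*P(A')
= 0.7710*0.4220 + 0.2920*0.5780
= 0.325362 + 0.168776 = 0.494138
P(A|B) = 0.325362/0.494138 = 0.6584

P(A|B) = 0.6584


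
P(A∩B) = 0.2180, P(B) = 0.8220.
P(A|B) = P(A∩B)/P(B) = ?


P(A|B) = 0.2180/0.8220 = 0.2652

P(A|B) = 0.2652


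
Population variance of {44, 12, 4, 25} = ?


Mean = 21.2500
Squared deviations: 517.5625, 85.5625, 297.5625, 14.0625
Sum = 914.7500
Variance = 914.7500/4 = 228.6875

Variance = 228.6875


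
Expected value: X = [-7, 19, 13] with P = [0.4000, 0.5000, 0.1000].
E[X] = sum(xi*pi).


E[X] = -7*0.4000 + 19*0.5000 + 13*0.1000
= -2.8000 + 9.5000 + 1.3000
= 8.0000

E[X] = 8.0000


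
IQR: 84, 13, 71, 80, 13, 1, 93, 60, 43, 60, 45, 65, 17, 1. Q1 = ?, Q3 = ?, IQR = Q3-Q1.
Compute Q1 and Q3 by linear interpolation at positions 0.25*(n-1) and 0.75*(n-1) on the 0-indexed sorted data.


Sorted: 1, 1, 13, 13, 17, 43, 45, 60, 60, 65, 71, 80, 84, 93
Q1 (25th %ile) = 14.0000
Q3 (75th %ile) = 69.5000
IQR = 69.5000 - 14.0000 = 55.5000

IQR = 55.5000


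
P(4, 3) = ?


P(4,3) = 4!/1!
= 24/1
= 24

P(4,3) = 24


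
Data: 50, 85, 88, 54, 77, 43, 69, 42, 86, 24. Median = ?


Sorted: 24, 42, 43, 50, 54, 69, 77, 85, 86, 88
n = 10 (even)
Middle values: 54 and 69
Median = (54+69)/2 = 61.5000

Median = 61.5000


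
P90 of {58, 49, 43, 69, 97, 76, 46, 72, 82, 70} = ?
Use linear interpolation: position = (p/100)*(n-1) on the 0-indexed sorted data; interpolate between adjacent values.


Sorted: 43, 46, 49, 58, 69, 70, 72, 76, 82, 97
n = 10
Index = 90/100 * 9 = 8.1000
Lower = data[8] = 82, Upper = data[9] = 97
P90 = 82 + 0.1000*(15) = 83.5000

P90 = 83.5000


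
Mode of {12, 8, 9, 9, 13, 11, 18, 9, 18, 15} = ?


Frequencies: 8:1, 9:3, 11:1, 12:1, 13:1, 15:1, 18:2
Max frequency = 3
Mode = 9

Mode = 9


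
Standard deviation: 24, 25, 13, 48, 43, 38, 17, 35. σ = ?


Mean = 30.3750
Variance = 137.4844
SD = sqrt(137.4844) = 11.7254

SD = 11.7254


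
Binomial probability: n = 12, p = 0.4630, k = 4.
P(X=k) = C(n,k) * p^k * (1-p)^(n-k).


C(12,4) = 495
p^4 = 0.045954
(1-p)^8 = 0.006915
P = 495 * 0.045954 * 0.006915 = 0.1573

P(X=4) = 0.1573


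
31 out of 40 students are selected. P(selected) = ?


P = 31/40 = 0.7750

P = 0.7750


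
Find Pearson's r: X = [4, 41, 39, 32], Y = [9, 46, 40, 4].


Mean X = 29.0000, Mean Y = 24.7500
SD X = 14.815532, SD Y = 18.457722
Cov = 184.750000
r = 184.750000/(14.815532*18.457722) = 0.6756

r = 0.6756


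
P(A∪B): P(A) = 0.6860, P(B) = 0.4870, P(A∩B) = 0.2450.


P(A∪B) = 0.6860 + 0.4870 - 0.2450
= 1.1730 - 0.2450
= 0.9280

P(A∪B) = 0.9280


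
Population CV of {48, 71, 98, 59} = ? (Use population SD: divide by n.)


Mean = 69.0000
SD = 18.6145
CV = (18.6145/69.0000)*100 = 26.9776%

CV = 26.9776%


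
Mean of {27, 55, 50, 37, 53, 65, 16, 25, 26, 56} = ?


Sum = 27 + 55 + 50 + 37 + 53 + 65 + 16 + 25 + 26 + 56 = 410
n = 10
Mean = 410/10 = 41.0000

Mean = 41.0000


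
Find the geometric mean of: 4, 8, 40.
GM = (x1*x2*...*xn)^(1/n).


Product = 4 × 8 × 40 = 1280
GM = 1280^(1/3) = 10.8577

GM = 10.8577


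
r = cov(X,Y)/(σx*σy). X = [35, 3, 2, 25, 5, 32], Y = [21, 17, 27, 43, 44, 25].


Mean X = 17.0000, Mean Y = 29.5000
SD X = 14.011900, SD Y = 10.388295
Cov = -12.333333
r = -12.333333/(14.011900*10.388295) = -0.0847

r = -0.0847


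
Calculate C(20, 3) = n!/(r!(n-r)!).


C(20,3) = 20!/(3! × 17!)
= 2432902008176640000/(6 × 355687428096000)
= 1140

C(20,3) = 1140


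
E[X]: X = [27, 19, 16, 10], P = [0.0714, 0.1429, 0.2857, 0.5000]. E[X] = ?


E[X] = 27*0.0714 + 19*0.1429 + 16*0.2857 + 10*0.5000
= 1.9278 + 2.7151 + 4.5712 + 5.0000
= 14.2141

E[X] = 14.2141


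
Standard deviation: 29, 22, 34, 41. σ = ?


Mean = 31.5000
Variance = 48.2500
SD = sqrt(48.2500) = 6.9462

SD = 6.9462


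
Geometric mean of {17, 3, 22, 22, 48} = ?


Product = 17 × 3 × 22 × 22 × 48 = 1184832
GM = 1184832^(1/5) = 16.3958

GM = 16.3958


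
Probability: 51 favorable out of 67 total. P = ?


P = 51/67 = 0.7612

P = 0.7612


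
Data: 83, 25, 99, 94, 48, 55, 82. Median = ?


Sorted: 25, 48, 55, 82, 83, 94, 99
n = 7 (odd)
Middle value = 82

Median = 82


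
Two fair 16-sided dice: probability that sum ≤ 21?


Total outcomes = 16×16 = 256
Favorable (sum ≤ 21): 190
P = 190/256 = 0.7422

P = 0.7422


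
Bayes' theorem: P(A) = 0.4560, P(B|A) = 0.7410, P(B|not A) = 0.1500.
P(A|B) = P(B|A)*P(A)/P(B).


P(B) = P(B|A)*P(A) + P(B|A')*P(A')
= 0.7410*0.4560 + 0.1500*0.5440
= 0.337896 + 0.081600 = 0.419496
P(A|B) = 0.337896/0.419496 = 0.8055

P(A|B) = 0.8055


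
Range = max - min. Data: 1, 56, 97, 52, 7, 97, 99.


Max = 99, Min = 1
Range = 99 - 1 = 98

Range = 98


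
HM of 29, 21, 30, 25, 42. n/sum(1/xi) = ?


Sum of reciprocals = 1/29 + 1/21 + 1/30 + 1/25 + 1/42 = 0.179245
HM = 5/0.179245 = 27.8948

HM = 27.8948


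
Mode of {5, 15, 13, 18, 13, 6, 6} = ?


Frequencies: 5:1, 6:2, 13:2, 15:1, 18:1
Max frequency = 2
Mode = 6, 13

Mode = 6, 13


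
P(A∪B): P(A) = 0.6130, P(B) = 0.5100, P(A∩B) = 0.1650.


P(A∪B) = 0.6130 + 0.5100 - 0.1650
= 1.1230 - 0.1650
= 0.9580

P(A∪B) = 0.9580


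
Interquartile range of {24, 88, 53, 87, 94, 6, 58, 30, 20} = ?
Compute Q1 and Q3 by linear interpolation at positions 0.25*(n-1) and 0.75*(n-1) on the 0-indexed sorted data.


Sorted: 6, 20, 24, 30, 53, 58, 87, 88, 94
Q1 (25th %ile) = 24.0000
Q3 (75th %ile) = 87.0000
IQR = 87.0000 - 24.0000 = 63.0000

IQR = 63.0000


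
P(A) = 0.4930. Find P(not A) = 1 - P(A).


P(not A) = 1 - 0.4930 = 0.5070

P(not A) = 0.5070


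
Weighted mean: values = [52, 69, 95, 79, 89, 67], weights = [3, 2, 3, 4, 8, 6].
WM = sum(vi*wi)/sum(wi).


Numerator = 52*3 + 69*2 + 95*3 + 79*4 + 89*8 + 67*6 = 2009
Denominator = 3 + 2 + 3 + 4 + 8 + 6 = 26
WM = 2009/26 = 77.2692

WM = 77.2692


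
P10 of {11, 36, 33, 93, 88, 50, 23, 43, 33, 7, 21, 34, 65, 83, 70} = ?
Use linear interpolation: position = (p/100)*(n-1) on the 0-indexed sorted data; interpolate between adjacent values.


Sorted: 7, 11, 21, 23, 33, 33, 34, 36, 43, 50, 65, 70, 83, 88, 93
n = 15
Index = 10/100 * 14 = 1.4000
Lower = data[1] = 11, Upper = data[2] = 21
P10 = 11 + 0.4000*(10) = 15.0000

P10 = 15.0000


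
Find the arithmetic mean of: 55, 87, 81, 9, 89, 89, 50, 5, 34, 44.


Sum = 55 + 87 + 81 + 9 + 89 + 89 + 50 + 5 + 34 + 44 = 543
n = 10
Mean = 543/10 = 54.3000

Mean = 54.3000


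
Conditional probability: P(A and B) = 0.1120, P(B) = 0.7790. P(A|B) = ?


P(A|B) = 0.1120/0.7790 = 0.1438

P(A|B) = 0.1438


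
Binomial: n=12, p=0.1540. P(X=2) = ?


C(12,2) = 66
p^2 = 0.023716
(1-p)^10 = 0.187803
P = 66 * 0.023716 * 0.187803 = 0.2940

P(X=2) = 0.2940


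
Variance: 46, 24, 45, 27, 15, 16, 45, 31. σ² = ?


Mean = 31.1250
Squared deviations: 221.2656, 50.7656, 192.5156, 17.0156, 260.0156, 228.7656, 192.5156, 0.0156
Sum = 1162.8750
Variance = 1162.8750/8 = 145.3594

Variance = 145.3594
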